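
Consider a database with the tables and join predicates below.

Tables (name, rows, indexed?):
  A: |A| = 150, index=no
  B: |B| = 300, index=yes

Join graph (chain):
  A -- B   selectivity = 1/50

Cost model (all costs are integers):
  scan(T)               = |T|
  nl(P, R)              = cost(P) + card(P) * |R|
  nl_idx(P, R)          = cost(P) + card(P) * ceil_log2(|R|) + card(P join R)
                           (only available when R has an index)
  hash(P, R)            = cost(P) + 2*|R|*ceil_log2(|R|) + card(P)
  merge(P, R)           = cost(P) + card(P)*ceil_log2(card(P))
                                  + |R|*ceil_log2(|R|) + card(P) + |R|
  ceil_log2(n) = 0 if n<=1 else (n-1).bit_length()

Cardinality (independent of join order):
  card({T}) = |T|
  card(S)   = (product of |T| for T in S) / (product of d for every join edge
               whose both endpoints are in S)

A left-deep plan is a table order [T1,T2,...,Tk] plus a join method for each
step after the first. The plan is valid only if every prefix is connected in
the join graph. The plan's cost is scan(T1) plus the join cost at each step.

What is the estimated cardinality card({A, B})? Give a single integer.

Tables in S: A(150), B(300)
Edges inside S: A-B(d=50)
numerator = 150 * 300 = 45000
denominator = 50 = 50
card(S) = 45000 / 50 = 900

900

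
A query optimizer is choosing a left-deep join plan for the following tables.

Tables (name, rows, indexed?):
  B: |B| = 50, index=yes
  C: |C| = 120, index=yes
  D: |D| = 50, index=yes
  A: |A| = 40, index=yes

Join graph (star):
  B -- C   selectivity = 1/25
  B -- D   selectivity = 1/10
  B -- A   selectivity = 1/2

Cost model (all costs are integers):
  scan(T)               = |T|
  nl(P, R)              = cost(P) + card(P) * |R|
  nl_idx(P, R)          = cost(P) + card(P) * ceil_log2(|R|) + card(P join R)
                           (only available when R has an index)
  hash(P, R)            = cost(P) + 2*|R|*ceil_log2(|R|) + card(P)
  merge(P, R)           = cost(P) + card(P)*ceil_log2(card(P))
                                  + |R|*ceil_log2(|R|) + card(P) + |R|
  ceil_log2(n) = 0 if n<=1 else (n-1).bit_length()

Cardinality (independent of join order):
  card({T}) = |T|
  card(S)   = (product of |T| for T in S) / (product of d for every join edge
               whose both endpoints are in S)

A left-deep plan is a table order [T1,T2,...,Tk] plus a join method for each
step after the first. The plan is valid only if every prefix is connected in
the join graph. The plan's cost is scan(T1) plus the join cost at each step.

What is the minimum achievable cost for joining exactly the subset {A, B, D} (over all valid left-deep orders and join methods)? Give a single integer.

Selinger DP over subsets of {A,B,D}:
  {B}: scan cost=50, card=50
  {D}: scan cost=50, card=50
  {A}: scan cost=40, card=40
  {BD}: card=250; try (D,nl_idx)→600, (B,nl_idx)→600, (D,hash)→700, (B,hash)→700, (D,merge)→750, (B,merge)→750 …(+2); best=600 via (D,nl_idx)
  {AB}: card=1000; try (A,hash)→580, (B,merge)→670, (B,hash)→680, (A,merge)→680, (B,nl_idx)→1280, (A,nl_idx)→1350 …(+2); best=580 via (A,hash)
  {ABD}: card=5000; try (A,hash)→1330, (D,hash)→2180, (A,merge)→3130, (A,nl_idx)→7100, (A,nl)→10600, (D,nl_idx)→11580 …(+2); best=1330 via (A,hash)

1330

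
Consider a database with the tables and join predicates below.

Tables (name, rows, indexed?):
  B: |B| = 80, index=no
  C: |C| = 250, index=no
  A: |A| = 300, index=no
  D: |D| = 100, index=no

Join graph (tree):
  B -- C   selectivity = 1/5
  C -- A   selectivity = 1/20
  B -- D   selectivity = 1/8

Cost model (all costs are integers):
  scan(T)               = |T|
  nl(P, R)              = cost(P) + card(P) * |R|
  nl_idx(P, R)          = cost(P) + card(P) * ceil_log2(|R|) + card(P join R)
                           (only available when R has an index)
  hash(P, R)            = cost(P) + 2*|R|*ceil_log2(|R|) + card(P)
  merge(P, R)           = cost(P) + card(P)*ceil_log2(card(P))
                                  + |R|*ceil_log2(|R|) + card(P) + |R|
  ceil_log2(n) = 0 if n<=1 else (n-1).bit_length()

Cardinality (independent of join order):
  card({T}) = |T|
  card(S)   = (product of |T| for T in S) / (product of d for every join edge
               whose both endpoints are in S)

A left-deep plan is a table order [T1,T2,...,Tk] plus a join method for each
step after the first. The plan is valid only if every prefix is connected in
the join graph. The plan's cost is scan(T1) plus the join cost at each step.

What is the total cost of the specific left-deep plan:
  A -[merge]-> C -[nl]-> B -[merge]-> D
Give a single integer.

1326350

step 1: scan A: cost=300, card=300
step 2: join C via merge
    card(P join C) = 300*250/(20) = 3750
    cost = 300 + 300*9 + 250*8 + 300 + 250 = 5550
step 3: join B via nl
    card(P join B) = 3750*80/(5) = 60000
    cost = 5550 + 3750*80 = 305550
step 4: join D via merge
    card(P join D) = 60000*100/(8) = 750000
    cost = 305550 + 60000*16 + 100*7 + 60000 + 100 = 1326350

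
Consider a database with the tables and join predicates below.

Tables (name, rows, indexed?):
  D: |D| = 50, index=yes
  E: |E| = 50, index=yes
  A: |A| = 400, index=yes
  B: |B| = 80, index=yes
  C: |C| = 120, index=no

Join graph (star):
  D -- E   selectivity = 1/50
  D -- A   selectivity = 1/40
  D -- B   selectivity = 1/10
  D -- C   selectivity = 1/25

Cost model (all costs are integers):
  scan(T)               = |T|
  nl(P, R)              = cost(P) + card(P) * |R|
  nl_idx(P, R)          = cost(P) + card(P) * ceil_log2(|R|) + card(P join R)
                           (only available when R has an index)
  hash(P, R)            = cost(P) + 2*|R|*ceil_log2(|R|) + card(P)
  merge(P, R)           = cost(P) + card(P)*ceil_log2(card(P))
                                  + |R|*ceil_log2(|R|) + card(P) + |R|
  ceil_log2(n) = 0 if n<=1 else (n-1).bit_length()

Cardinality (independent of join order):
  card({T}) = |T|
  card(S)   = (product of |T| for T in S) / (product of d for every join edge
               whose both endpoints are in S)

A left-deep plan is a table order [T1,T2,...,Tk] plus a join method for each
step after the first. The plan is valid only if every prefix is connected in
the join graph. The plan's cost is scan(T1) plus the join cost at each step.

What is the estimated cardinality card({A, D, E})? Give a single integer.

500

Tables in S: A(400), D(50), E(50)
Edges inside S: D-E(d=50), D-A(d=40)
numerator = 400 * 50 * 50 = 1000000
denominator = 50 * 40 = 2000
card(S) = 1000000 / 2000 = 500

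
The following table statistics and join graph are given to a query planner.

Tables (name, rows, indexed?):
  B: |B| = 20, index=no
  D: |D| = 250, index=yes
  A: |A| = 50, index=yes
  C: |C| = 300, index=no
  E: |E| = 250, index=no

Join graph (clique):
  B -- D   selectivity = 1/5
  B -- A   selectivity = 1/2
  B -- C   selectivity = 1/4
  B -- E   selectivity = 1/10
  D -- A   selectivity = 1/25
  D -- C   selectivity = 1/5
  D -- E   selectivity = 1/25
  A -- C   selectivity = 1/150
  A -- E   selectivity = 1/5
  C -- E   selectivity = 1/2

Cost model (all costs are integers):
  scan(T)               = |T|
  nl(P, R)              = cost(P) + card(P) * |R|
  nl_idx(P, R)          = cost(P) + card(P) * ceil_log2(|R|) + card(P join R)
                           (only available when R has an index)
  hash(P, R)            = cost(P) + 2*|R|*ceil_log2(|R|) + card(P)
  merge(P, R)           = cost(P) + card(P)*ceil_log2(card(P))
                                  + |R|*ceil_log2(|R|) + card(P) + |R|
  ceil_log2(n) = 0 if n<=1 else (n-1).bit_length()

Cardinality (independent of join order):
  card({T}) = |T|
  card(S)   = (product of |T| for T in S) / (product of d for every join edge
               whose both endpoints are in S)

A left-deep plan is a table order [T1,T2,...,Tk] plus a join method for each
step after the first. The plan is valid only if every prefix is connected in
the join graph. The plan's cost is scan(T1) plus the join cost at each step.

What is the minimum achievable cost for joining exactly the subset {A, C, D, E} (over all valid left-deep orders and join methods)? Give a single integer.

6250

Selinger DP over subsets of {A,C,D,E}:
  {D}: scan cost=250, card=250
  {A}: scan cost=50, card=50
  {C}: scan cost=300, card=300
  {E}: scan cost=250, card=250
  {AD}: card=500; try (D,nl_idx)→950, (A,hash)→1100, (A,nl_idx)→2250, (D,merge)→2650, (A,merge)→2850, (D,hash)→4100 …(+2); best=950 via (D,nl_idx)
  {CD}: card=15000; try (D,hash)→4600, (C,merge)→5500, (D,merge)→5550, (C,hash)→5900, (D,nl_idx)→17700, (C,nl)→75250 …(+1); best=4600 via (D,hash)
  {DE}: card=2500; try (E,hash)→4500, (D,hash)→4500, (E,merge)→4750, (D,merge)→4750, (D,nl_idx)→4750, (E,nl)→62750 …(+1); best=4500 via (E,hash)
  {AC}: card=100; try (A,hash)→1200, (A,nl_idx)→2200, (C,merge)→3400, (A,merge)→3650, (C,hash)→5500, (C,nl)→15050 …(+1); best=1200 via (A,hash)
  {AE}: card=2500; try (A,hash)→1100, (E,merge)→2650, (A,merge)→2850, (E,hash)→4100, (A,nl_idx)→4250, (E,nl)→12550 …(+1); best=1100 via (A,hash)
  {CE}: card=37500; try (E,hash)→4600, (C,merge)→5500, (E,merge)→5550, (C,hash)→5900, (C,nl)→75250, (E,nl)→75300; best=4600 via (E,hash)
  {ACD}: card=200; try (D,nl_idx)→2200, (D,merge)→4250, (D,hash)→5300, (C,hash)→6850, (C,merge)→8950, (A,hash)→20200 …(+5); best=2200 via (D,nl_idx)
  {ADE}: card=1000; try (E,hash)→5450, (D,hash)→7600, (A,hash)→7600, (E,merge)→8200, (A,nl_idx)→20500, (D,nl_idx)→22100 …(+5); best=5450 via (E,hash)
  {CDE}: card=75000; try (C,hash)→12400, (E,hash)→23600, (C,merge)→40000, (D,hash)→46100, (E,merge)→231850, (D,nl_idx)→379600 …(+4); best=12400 via (C,hash)
  {ACE}: card=2500; try (E,merge)→4250, (E,hash)→5300, (C,hash)→9000, (E,nl)→26200, (C,merge)→36600, (A,hash)→42700 …(+4); best=4250 via (E,merge)
  {ACDE}: card=200; try (E,merge)→6250, (E,hash)→6400, (D,hash)→10750, (C,hash)→11850, (C,merge)→19450, (D,nl_idx)→24450 …(+8); best=6250 via (E,merge)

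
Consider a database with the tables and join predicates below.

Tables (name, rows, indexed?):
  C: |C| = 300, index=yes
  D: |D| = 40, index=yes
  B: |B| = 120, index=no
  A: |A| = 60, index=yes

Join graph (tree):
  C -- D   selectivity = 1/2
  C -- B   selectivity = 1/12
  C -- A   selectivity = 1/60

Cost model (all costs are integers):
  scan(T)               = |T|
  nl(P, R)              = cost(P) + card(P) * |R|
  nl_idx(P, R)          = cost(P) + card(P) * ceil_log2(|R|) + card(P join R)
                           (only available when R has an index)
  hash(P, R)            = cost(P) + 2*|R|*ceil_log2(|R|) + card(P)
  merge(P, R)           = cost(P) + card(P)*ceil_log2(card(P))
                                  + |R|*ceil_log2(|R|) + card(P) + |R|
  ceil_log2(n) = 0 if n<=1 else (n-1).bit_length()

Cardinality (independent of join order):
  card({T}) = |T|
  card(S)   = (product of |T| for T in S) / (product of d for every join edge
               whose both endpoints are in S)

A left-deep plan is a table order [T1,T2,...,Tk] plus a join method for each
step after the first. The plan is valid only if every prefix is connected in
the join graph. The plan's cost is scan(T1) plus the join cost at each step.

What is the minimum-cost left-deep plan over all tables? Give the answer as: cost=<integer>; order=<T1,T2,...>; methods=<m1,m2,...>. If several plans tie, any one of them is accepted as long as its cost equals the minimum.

Selinger DP (subsets sized 1..n):
  {C}: scan cost=300, card=300
  {D}: scan cost=40, card=40
  {B}: scan cost=120, card=120
  {A}: scan cost=60, card=60
  {CD}: card=6000; try (D,hash)→1080, (C,merge)→3320, (D,merge)→3580, (C,hash)→5480, (C,nl_idx)→6400, (D,nl_idx)→8100 …(+2); best=1080 via (D,hash)
  {BC}: card=3000; try (B,hash)→2280, (C,merge)→4080, (C,nl_idx)→4200, (B,merge)→4260, (C,hash)→5640, (C,nl)→36120 …(+1); best=2280 via (B,hash)
  {AC}: card=300; try (C,nl_idx)→900, (A,hash)→1320, (A,nl_idx)→2400, (C,merge)→3480, (A,merge)→3720, (C,hash)→5520 …(+2); best=900 via (C,nl_idx)
  {BCD}: card=60000; try (D,hash)→5760, (B,hash)→8760, (D,merge)→41560, (D,nl_idx)→80280, (B,merge)→86040, (D,nl)→122280 …(+1); best=5760 via (D,hash)
  {ACD}: card=6000; try (D,hash)→1680, (D,merge)→4180, (A,hash)→7800, (D,nl_idx)→8700, (D,nl)→12900, (A,nl_idx)→43080 …(+2); best=1680 via (D,hash)
  {ABC}: card=3000; try (B,hash)→2880, (B,merge)→4860, (A,hash)→6000, (A,nl_idx)→23280, (B,nl)→36900, (A,merge)→41700 …(+1); best=2880 via (B,hash)
  {ABCD}: card=60000; try (D,hash)→6360, (B,hash)→9360, (D,merge)→42160, (A,hash)→66480, (D,nl_idx)→80880, (B,merge)→86640 …(+5); best=6360 via (D,hash)

cost=6360; order=A,C,B,D; methods=nl_idx,hash,hash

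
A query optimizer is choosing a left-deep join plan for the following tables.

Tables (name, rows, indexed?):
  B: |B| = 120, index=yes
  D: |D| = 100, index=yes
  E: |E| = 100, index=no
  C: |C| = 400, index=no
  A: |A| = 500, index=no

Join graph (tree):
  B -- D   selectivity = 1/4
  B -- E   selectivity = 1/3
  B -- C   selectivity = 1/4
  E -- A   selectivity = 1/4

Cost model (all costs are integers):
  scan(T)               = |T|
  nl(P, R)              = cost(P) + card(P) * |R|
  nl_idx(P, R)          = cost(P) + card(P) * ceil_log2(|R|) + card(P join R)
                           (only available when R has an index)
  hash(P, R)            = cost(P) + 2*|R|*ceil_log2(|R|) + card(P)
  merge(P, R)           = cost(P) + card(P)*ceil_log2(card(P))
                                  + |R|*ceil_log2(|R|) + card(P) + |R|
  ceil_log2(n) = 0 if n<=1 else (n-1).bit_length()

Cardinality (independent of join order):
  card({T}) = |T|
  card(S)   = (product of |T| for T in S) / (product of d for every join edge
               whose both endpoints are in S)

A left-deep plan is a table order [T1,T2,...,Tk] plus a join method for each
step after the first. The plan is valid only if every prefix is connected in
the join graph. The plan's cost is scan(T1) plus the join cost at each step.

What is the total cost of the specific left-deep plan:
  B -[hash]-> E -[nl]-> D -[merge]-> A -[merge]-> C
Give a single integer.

step 1: scan B: cost=120, card=120
step 2: join E via hash
    card(P join E) = 120*100/(3) = 4000
    cost = 120 + 2*100*7 + 120 = 1640
step 3: join D via nl
    card(P join D) = 4000*100/(4) = 100000
    cost = 1640 + 4000*100 = 401640
step 4: join A via merge
    card(P join A) = 100000*500/(4) = 12500000
    cost = 401640 + 100000*17 + 500*9 + 100000 + 500 = 2206640
step 5: join C via merge
    card(P join C) = 12500000*400/(4) = 1250000000
    cost = 2206640 + 12500000*24 + 400*9 + 12500000 + 400 = 314710640

314710640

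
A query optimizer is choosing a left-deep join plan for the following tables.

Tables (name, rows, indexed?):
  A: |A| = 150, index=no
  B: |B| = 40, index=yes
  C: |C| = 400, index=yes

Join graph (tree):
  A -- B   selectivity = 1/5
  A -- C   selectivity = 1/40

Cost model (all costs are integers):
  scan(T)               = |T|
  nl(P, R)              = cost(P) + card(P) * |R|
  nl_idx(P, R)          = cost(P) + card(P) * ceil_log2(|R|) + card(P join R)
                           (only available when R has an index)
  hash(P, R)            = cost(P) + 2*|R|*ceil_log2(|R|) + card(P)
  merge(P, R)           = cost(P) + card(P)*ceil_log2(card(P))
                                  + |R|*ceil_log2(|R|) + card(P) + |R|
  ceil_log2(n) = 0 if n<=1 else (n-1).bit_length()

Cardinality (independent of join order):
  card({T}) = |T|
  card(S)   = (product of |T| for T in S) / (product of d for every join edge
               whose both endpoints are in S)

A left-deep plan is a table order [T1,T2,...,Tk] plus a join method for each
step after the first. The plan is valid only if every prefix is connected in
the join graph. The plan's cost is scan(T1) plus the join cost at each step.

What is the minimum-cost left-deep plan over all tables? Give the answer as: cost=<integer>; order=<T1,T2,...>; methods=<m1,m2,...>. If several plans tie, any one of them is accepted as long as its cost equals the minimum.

Selinger DP (subsets sized 1..n):
  {A}: scan cost=150, card=150
  {B}: scan cost=40, card=40
  {C}: scan cost=400, card=400
  {AB}: card=1200; try (B,hash)→780, (A,merge)→1670, (B,merge)→1780, (B,nl_idx)→2250, (A,hash)→2480, (A,nl)→6040 …(+1); best=780 via (B,hash)
  {AC}: card=1500; try (C,nl_idx)→3000, (A,hash)→3200, (C,merge)→5500, (A,merge)→5750, (C,hash)→7500, (C,nl)→60150 …(+1); best=3000 via (C,nl_idx)
  {ABC}: card=12000; try (B,hash)→4980, (C,hash)→9180, (C,merge)→19180, (B,merge)→21280, (C,nl_idx)→23580, (B,nl_idx)→24000 …(+2); best=4980 via (B,hash)

cost=4980; order=A,C,B; methods=nl_idx,hash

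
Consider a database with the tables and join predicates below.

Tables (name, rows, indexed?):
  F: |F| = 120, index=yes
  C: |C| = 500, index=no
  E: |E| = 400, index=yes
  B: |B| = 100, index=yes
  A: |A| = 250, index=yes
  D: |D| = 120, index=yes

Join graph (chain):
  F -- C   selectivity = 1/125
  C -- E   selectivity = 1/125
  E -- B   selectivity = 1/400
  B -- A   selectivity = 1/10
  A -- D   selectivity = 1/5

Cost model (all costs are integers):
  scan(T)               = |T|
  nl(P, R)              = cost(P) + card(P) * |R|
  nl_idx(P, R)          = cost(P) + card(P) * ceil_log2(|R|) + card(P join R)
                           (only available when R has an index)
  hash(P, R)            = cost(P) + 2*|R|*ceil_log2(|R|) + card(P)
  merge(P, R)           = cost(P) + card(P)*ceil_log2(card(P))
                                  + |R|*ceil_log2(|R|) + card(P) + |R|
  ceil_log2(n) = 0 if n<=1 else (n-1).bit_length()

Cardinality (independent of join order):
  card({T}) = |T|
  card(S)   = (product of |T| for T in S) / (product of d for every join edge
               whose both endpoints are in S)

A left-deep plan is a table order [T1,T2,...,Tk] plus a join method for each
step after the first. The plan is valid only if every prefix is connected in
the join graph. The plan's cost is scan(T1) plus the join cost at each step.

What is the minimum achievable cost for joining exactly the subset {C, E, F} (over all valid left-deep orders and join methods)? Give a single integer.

8536

Selinger DP over subsets of {C,E,F}:
  {F}: scan cost=120, card=120
  {C}: scan cost=500, card=500
  {E}: scan cost=400, card=400
  {CF}: card=480; try (F,hash)→2680, (F,nl_idx)→4480, (C,merge)→6080, (F,merge)→6460, (C,hash)→9240, (C,nl)→60120 …(+1); best=2680 via (F,hash)
  {CE}: card=1600; try (E,nl_idx)→6600, (E,hash)→8200, (C,merge)→9400, (E,merge)→9500, (C,hash)→9800, (C,nl)→200400 …(+1); best=6600 via (E,nl_idx)
  {CEF}: card=1536; try (E,nl_idx)→8536, (F,hash)→9880, (E,hash)→10360, (E,merge)→11480, (F,nl_idx)→19336, (F,merge)→26760 …(+2); best=8536 via (E,nl_idx)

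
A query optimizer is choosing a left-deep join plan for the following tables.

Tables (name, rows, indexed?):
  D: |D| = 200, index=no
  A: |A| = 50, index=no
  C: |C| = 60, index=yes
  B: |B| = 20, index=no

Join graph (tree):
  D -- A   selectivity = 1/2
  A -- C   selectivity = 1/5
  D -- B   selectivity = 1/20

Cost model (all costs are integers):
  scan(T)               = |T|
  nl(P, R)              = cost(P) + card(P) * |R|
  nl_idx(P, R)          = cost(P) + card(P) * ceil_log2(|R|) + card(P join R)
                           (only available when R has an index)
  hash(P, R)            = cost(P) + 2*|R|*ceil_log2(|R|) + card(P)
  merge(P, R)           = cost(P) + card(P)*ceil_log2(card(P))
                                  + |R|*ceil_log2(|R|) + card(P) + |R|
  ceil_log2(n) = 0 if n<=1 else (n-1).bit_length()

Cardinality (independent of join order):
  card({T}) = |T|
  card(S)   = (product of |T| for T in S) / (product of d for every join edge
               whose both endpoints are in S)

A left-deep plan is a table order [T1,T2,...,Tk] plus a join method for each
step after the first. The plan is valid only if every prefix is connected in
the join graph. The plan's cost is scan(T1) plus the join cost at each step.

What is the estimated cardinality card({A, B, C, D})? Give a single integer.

60000

Tables in S: A(50), B(20), C(60), D(200)
Edges inside S: D-A(d=2), A-C(d=5), D-B(d=20)
numerator = 50 * 20 * 60 * 200 = 12000000
denominator = 2 * 5 * 20 = 200
card(S) = 12000000 / 200 = 60000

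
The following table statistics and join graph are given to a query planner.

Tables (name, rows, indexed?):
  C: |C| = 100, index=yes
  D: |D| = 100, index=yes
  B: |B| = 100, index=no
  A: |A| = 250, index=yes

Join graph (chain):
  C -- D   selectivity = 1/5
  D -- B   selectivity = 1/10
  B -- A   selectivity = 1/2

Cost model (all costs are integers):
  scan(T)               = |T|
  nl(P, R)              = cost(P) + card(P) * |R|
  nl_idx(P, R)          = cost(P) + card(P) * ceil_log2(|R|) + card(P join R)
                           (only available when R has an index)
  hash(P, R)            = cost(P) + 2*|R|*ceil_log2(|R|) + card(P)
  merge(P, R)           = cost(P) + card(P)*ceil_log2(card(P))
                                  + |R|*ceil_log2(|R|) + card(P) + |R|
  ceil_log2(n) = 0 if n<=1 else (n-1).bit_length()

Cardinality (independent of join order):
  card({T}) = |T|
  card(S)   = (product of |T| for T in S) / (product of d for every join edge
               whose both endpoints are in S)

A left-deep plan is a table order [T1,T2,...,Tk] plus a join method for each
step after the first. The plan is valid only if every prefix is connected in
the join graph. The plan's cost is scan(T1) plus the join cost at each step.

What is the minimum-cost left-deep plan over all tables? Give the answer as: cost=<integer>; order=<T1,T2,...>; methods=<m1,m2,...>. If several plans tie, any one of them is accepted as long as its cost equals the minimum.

cost=28000; order=B,D,C,A; methods=hash,hash,hash

Selinger DP (subsets sized 1..n):
  {C}: scan cost=100, card=100
  {D}: scan cost=100, card=100
  {B}: scan cost=100, card=100
  {A}: scan cost=250, card=250
  {CD}: card=2000; try (D,hash)→1600, (C,hash)→1600, (D,merge)→1700, (C,merge)→1700, (D,nl_idx)→2800, (C,nl_idx)→2800 …(+2); best=1600 via (D,hash)
  {BD}: card=1000; try (D,hash)→1600, (B,hash)→1600, (D,merge)→1700, (B,merge)→1700, (D,nl_idx)→1800, (D,nl)→10100 …(+1); best=1600 via (D,hash)
  {AB}: card=12500; try (B,hash)→1900, (A,merge)→3150, (B,merge)→3300, (A,hash)→4200, (A,nl_idx)→13400, (A,nl)→25100 …(+1); best=1900 via (B,hash)
  {BCD}: card=20000; try (C,hash)→4000, (B,hash)→5000, (C,merge)→13400, (B,merge)→26400, (C,nl_idx)→28600, (C,nl)→101600 …(+1); best=4000 via (C,hash)
  {ABD}: card=125000; try (A,hash)→6600, (A,merge)→14850, (D,hash)→15800, (A,nl_idx)→134600, (D,merge)→190200, (D,nl_idx)→214400 …(+2); best=6600 via (A,hash)
  {ABCD}: card=2500000; try (A,hash)→28000, (C,hash)→133000, (A,merge)→326250, (C,merge)→2257400, (A,nl_idx)→2664000, (C,nl_idx)→3381600 …(+2); best=28000 via (A,hash)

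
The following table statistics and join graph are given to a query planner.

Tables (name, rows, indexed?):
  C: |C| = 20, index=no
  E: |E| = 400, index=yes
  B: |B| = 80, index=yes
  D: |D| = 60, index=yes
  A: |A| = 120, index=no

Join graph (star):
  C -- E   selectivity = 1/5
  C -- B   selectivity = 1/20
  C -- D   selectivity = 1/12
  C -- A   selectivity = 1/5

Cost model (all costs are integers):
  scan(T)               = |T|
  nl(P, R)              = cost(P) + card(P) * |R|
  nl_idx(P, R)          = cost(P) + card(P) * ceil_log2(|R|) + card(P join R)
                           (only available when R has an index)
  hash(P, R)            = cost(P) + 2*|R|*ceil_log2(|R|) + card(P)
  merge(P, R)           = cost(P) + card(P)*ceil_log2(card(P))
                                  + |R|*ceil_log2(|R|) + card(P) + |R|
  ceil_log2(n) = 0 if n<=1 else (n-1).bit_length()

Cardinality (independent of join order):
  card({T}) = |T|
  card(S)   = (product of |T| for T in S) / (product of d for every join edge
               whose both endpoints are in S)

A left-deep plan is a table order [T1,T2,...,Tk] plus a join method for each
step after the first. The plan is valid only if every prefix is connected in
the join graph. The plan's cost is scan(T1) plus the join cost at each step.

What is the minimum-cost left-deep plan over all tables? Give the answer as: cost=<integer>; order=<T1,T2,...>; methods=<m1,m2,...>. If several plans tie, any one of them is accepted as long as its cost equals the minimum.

Selinger DP (subsets sized 1..n):
  {C}: scan cost=20, card=20
  {E}: scan cost=400, card=400
  {B}: scan cost=80, card=80
  {D}: scan cost=60, card=60
  {A}: scan cost=120, card=120
  {CE}: card=1600; try (C,hash)→1000, (E,nl_idx)→1800, (E,merge)→4140, (C,merge)→4520, (E,hash)→7240, (E,nl)→8020 …(+1); best=1000 via (C,hash)
  {BC}: card=80; try (B,nl_idx)→240, (C,hash)→360, (B,merge)→780, (C,merge)→840, (B,hash)→1160, (B,nl)→1620 …(+1); best=240 via (B,nl_idx)
  {CD}: card=100; try (D,nl_idx)→240, (C,hash)→320, (D,merge)→560, (C,merge)→600, (D,hash)→760, (D,nl)→1220 …(+1); best=240 via (D,nl_idx)
  {AC}: card=480; try (C,hash)→440, (A,merge)→1100, (C,merge)→1200, (A,hash)→1720, (A,nl)→2420, (C,nl)→2520; best=440 via (C,hash)
  {BCE}: card=6400; try (B,hash)→3720, (E,merge)→4880, (E,nl_idx)→7360, (E,hash)→7520, (B,nl_idx)→18600, (B,merge)→20840 …(+2); best=3720 via (B,hash)
  {CDE}: card=8000; try (D,hash)→3320, (E,merge)→5040, (E,hash)→7540, (E,nl_idx)→9140, (D,nl_idx)→18600, (D,merge)→20620 …(+2); best=3320 via (D,hash)
  {ACE}: card=38400; try (A,hash)→4280, (E,hash)→8120, (E,merge)→9240, (A,merge)→21160, (E,nl_idx)→43160, (E,nl)→192440 …(+1); best=4280 via (A,hash)
  {BCD}: card=400; try (D,hash)→1040, (D,nl_idx)→1120, (D,merge)→1300, (B,nl_idx)→1340, (B,hash)→1460, (B,merge)→1680 …(+2); best=1040 via (D,hash)
  {ABC}: card=1920; try (A,merge)→1840, (A,hash)→2000, (B,hash)→2040, (B,nl_idx)→5720, (B,merge)→5880, (A,nl)→9840 …(+1); best=1840 via (A,merge)
  {ACD}: card=2400; try (D,hash)→1640, (A,merge)→2000, (A,hash)→2020, (D,merge)→5660, (D,nl_idx)→5720, (A,nl)→12240 …(+1); best=1640 via (D,hash)
  {BCDE}: card=32000; try (E,hash)→8640, (E,merge)→9040, (D,hash)→10840, (B,hash)→12440, (E,nl_idx)→36640, (D,nl_idx)→74120 …(+6); best=8640 via (E,hash)
  {ABCE}: card=153600; try (E,hash)→10960, (A,hash)→11800, (E,merge)→28880, (B,hash)→43800, (A,merge)→94280, (E,nl_idx)→172720 …(+5); best=10960 via (E,hash)
  {ACDE}: card=192000; try (E,hash)→11240, (A,hash)→13000, (E,merge)→36840, (D,hash)→43400, (A,merge)→116280, (E,nl_idx)→215240 …(+5); best=11240 via (E,hash)
  {ABCD}: card=9600; try (A,hash)→3120, (D,hash)→4480, (B,hash)→5160, (A,merge)→6000, (D,nl_idx)→22960, (D,merge)→25300 …(+5); best=3120 via (A,hash)
  {ABCDE}: card=768000; try (E,hash)→19920, (A,hash)→42320, (E,merge)→151120, (D,hash)→165280, (B,hash)→204360, (A,merge)→521600 …(+9); best=19920 via (E,hash)

cost=19920; order=C,B,D,A,E; methods=nl_idx,hash,hash,hash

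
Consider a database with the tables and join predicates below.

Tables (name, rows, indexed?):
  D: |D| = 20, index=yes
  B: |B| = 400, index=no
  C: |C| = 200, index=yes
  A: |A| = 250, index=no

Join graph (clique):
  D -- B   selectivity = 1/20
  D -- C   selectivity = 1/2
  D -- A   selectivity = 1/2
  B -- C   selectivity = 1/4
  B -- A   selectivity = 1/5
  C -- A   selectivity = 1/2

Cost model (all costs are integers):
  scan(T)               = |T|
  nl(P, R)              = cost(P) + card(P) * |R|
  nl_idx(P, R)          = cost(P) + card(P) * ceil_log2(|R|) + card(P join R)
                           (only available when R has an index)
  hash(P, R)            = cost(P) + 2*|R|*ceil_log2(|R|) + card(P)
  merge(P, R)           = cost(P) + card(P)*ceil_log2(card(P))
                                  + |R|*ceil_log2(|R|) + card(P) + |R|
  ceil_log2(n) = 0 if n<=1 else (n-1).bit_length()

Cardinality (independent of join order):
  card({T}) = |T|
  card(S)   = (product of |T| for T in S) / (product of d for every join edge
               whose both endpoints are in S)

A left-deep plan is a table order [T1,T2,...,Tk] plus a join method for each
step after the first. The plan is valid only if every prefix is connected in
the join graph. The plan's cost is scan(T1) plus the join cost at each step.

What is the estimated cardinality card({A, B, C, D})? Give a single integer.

Tables in S: A(250), B(400), C(200), D(20)
Edges inside S: D-B(d=20), D-C(d=2), D-A(d=2), B-C(d=4), B-A(d=5), C-A(d=2)
numerator = 250 * 400 * 200 * 20 = 400000000
denominator = 20 * 2 * 2 * 4 * 5 * 2 = 3200
card(S) = 400000000 / 3200 = 125000

125000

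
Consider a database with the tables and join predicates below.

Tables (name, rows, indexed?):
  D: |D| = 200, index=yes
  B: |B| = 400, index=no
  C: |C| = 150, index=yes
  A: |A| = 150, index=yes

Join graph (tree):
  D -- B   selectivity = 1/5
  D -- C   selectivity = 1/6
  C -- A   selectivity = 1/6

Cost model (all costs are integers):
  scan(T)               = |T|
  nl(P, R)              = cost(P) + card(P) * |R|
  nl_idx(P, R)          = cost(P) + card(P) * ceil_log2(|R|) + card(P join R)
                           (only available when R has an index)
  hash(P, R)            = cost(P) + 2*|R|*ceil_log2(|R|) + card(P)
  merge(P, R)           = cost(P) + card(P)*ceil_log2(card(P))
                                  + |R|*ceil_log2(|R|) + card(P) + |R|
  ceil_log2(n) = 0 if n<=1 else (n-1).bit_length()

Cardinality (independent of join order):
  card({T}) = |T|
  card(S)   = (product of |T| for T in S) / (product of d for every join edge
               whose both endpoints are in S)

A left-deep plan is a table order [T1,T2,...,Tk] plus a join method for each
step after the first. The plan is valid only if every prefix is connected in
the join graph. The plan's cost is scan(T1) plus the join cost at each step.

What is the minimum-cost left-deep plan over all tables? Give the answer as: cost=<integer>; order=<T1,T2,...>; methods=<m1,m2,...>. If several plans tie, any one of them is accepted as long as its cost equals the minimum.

Selinger DP (subsets sized 1..n):
  {D}: scan cost=200, card=200
  {B}: scan cost=400, card=400
  {C}: scan cost=150, card=150
  {A}: scan cost=150, card=150
  {BD}: card=16000; try (D,hash)→4000, (B,merge)→6000, (D,merge)→6200, (B,hash)→7600, (D,nl_idx)→19600, (B,nl)→80200 …(+1); best=4000 via (D,hash)
  {CD}: card=5000; try (C,hash)→2800, (D,merge)→3300, (C,merge)→3350, (D,hash)→3500, (D,nl_idx)→6350, (C,nl_idx)→6800 …(+2); best=2800 via (C,hash)
  {AC}: card=3750; try (C,hash)→2700, (A,hash)→2700, (C,merge)→2850, (A,merge)→2850, (C,nl_idx)→5100, (A,nl_idx)→5100 …(+2); best=2700 via (C,hash)
  {BCD}: card=400000; try (B,hash)→15000, (C,hash)→22400, (B,merge)→76800, (C,merge)→245350, (C,nl_idx)→532000, (B,nl)→2002800 …(+1); best=15000 via (B,hash)
  {ACD}: card=125000; try (D,hash)→9650, (A,hash)→10200, (D,merge)→53250, (A,merge)→74150, (D,nl_idx)→157700, (A,nl_idx)→167800 …(+2); best=9650 via (D,hash)
  {ABCD}: card=10000000; try (B,hash)→141850, (A,hash)→417400, (B,merge)→2263650, (A,merge)→8016350, (A,nl_idx)→13215000, (B,nl)→50009650 …(+1); best=141850 via (B,hash)

cost=141850; order=A,C,D,B; methods=hash,hash,hash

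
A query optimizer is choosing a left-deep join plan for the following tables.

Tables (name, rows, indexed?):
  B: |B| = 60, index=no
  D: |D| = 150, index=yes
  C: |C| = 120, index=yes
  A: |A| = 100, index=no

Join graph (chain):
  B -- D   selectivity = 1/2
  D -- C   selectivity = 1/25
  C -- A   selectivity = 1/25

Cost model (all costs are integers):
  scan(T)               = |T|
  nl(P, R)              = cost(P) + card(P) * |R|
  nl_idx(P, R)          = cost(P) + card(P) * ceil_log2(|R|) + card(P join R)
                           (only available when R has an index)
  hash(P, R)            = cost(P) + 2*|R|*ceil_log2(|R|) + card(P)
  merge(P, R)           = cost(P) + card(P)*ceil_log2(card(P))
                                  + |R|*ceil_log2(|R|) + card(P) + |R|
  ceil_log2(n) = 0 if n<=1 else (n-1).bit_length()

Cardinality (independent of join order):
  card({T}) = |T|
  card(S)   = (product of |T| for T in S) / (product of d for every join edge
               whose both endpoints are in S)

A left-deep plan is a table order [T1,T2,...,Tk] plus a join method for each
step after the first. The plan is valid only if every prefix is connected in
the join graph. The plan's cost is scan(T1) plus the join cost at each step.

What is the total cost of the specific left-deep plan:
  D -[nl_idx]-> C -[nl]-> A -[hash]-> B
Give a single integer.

step 1: scan D: cost=150, card=150
step 2: join C via nl_idx
    card(P join C) = 150*120/(25) = 720
    cost = 150 + 150*7 + 720 = 1920
step 3: join A via nl
    card(P join A) = 720*100/(25) = 2880
    cost = 1920 + 720*100 = 73920
step 4: join B via hash
    card(P join B) = 2880*60/(2) = 86400
    cost = 73920 + 2*60*6 + 2880 = 77520

77520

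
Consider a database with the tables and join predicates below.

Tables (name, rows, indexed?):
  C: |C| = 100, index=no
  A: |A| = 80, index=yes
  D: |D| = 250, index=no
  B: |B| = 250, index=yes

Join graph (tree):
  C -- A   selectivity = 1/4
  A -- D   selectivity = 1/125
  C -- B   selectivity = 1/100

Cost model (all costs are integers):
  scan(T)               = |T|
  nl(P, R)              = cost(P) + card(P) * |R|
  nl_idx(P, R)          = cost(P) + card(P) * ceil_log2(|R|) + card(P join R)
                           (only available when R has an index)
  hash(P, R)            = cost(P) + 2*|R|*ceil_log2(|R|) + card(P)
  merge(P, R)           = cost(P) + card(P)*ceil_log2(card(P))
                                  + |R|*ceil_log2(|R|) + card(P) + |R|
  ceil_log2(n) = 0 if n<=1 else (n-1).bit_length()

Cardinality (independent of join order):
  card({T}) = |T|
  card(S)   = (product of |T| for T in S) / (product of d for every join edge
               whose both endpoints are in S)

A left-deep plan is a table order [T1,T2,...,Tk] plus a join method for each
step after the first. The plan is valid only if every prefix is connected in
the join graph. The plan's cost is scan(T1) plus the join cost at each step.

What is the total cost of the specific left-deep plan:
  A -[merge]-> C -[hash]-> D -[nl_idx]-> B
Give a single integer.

49520

step 1: scan A: cost=80, card=80
step 2: join C via merge
    card(P join C) = 80*100/(4) = 2000
    cost = 80 + 80*7 + 100*7 + 80 + 100 = 1520
step 3: join D via hash
    card(P join D) = 2000*250/(125) = 4000
    cost = 1520 + 2*250*8 + 2000 = 7520
step 4: join B via nl_idx
    card(P join B) = 4000*250/(100) = 10000
    cost = 7520 + 4000*8 + 10000 = 49520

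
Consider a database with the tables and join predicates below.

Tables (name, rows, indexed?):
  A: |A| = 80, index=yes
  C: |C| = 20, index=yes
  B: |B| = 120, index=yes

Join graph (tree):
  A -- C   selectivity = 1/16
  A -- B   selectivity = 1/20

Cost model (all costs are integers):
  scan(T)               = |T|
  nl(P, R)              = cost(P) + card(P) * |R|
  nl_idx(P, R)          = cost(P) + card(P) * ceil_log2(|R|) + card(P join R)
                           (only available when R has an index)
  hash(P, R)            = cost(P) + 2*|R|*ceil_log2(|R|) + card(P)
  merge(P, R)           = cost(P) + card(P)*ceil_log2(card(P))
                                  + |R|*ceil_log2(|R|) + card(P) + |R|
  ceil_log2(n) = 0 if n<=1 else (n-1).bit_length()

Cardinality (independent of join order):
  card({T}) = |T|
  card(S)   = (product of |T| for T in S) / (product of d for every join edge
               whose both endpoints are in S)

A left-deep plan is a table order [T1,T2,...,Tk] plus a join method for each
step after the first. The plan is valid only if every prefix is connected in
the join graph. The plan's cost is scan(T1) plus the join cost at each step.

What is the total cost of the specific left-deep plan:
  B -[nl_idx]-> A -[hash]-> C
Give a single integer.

step 1: scan B: cost=120, card=120
step 2: join A via nl_idx
    card(P join A) = 120*80/(20) = 480
    cost = 120 + 120*7 + 480 = 1440
step 3: join C via hash
    card(P join C) = 480*20/(16) = 600
    cost = 1440 + 2*20*5 + 480 = 2120

2120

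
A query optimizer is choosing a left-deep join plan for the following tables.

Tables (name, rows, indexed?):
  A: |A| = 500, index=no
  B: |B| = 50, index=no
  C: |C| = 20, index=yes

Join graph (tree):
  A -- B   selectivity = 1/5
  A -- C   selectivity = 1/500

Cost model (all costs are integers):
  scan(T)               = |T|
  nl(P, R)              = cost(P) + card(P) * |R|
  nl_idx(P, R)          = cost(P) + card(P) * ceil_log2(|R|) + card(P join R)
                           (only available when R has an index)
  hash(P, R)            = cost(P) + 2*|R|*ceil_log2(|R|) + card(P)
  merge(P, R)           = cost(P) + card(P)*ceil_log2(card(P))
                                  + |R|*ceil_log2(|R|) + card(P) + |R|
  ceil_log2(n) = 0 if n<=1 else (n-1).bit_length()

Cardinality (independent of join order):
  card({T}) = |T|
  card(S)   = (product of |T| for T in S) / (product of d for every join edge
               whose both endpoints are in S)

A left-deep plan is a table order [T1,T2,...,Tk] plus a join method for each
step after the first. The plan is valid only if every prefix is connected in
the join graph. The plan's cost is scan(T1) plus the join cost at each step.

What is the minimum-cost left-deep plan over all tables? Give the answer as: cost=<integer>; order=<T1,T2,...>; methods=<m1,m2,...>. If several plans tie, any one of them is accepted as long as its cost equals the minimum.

Selinger DP (subsets sized 1..n):
  {A}: scan cost=500, card=500
  {B}: scan cost=50, card=50
  {C}: scan cost=20, card=20
  {AB}: card=5000; try (B,hash)→1600, (A,merge)→5400, (B,merge)→5850, (A,hash)→9100, (A,nl)→25050, (B,nl)→25500; best=1600 via (B,hash)
  {AC}: card=20; try (C,hash)→1200, (C,nl_idx)→3020, (A,merge)→5140, (C,merge)→5620, (A,hash)→9040, (A,nl)→10020 …(+1); best=1200 via (C,hash)
  {ABC}: card=200; try (B,merge)→1670, (B,hash)→1820, (B,nl)→2200, (C,hash)→6800, (C,nl_idx)→26800, (C,merge)→71720 …(+1); best=1670 via (B,merge)

cost=1670; order=A,C,B; methods=hash,merge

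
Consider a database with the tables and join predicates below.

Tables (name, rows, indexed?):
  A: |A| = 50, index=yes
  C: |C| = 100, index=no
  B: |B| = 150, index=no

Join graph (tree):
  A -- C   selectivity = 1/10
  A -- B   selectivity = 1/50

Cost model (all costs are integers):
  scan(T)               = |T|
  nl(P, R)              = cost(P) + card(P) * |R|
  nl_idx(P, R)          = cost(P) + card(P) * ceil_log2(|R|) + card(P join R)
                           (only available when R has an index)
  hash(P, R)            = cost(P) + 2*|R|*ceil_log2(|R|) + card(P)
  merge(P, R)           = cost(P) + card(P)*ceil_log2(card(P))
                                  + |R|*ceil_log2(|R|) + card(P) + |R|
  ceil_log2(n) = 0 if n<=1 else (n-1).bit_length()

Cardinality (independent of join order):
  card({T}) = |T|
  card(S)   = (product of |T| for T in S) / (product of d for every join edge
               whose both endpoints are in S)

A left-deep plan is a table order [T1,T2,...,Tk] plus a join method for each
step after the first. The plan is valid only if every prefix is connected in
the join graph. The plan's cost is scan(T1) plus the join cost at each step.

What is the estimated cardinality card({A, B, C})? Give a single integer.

1500

Tables in S: A(50), B(150), C(100)
Edges inside S: A-C(d=10), A-B(d=50)
numerator = 50 * 150 * 100 = 750000
denominator = 10 * 50 = 500
card(S) = 750000 / 500 = 1500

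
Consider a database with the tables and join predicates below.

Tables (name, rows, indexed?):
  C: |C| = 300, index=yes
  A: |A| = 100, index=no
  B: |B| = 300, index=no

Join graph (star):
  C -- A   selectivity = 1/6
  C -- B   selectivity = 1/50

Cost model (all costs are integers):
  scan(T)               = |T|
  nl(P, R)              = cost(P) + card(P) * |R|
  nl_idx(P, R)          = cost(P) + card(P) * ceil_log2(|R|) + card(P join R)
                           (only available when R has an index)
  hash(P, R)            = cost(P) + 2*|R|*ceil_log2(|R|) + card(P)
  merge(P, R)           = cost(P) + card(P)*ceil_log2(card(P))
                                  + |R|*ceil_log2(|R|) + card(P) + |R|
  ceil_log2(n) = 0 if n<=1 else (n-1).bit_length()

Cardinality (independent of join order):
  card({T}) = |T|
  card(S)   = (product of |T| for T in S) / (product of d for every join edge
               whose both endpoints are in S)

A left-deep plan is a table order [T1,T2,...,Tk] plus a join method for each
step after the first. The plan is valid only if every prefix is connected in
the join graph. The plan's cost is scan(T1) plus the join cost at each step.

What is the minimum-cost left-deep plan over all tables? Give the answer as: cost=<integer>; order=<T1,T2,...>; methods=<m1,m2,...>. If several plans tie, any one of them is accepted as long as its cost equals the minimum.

cost=8000; order=B,C,A; methods=nl_idx,hash

Selinger DP (subsets sized 1..n):
  {C}: scan cost=300, card=300
  {A}: scan cost=100, card=100
  {B}: scan cost=300, card=300
  {AC}: card=5000; try (A,hash)→2000, (C,merge)→3900, (A,merge)→4100, (C,hash)→5600, (C,nl_idx)→6000, (C,nl)→30100 …(+1); best=2000 via (A,hash)
  {BC}: card=1800; try (C,nl_idx)→4800, (C,hash)→6000, (B,hash)→6000, (C,merge)→6300, (B,merge)→6300, (C,nl)→90300 …(+1); best=4800 via (C,nl_idx)
  {ABC}: card=30000; try (A,hash)→8000, (B,hash)→12400, (A,merge)→27200, (B,merge)→75000, (A,nl)→184800, (B,nl)→1502000; best=8000 via (A,hash)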